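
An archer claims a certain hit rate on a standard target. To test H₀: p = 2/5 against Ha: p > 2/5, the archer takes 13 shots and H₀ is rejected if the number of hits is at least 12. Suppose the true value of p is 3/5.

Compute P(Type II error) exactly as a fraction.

1205291336/1220703125

A Type II error is failing to reject when Ha holds: with p = 3/5, β = P(Y ≤ 11).
Equivalently, β = 1 − P(Y ≥ 12) = 1205291336/1220703125.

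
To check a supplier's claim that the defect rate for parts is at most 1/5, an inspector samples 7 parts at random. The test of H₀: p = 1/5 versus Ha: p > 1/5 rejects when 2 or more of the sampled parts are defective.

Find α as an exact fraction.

α = P(reject H₀ | H₀ true) = P(Y ≥ 2 | p = 1/5), Y ~ Binomial(7, 1/5).
Computing the lower-tail complement: 1 − 45056/78125 = 33069/78125.

33069/78125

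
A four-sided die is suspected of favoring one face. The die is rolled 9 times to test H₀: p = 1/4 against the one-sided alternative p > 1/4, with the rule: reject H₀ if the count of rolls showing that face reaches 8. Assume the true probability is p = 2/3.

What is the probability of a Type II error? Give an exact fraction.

16867/19683

Under the alternative p = 2/3, X ~ Binomial(9, 2/3); β is the probability the test does not reject, P(X < 8).
Summing C(9,j)·(2/3)^j·(1/3)^{9-j} for j = 0..7 gives 16867/19683.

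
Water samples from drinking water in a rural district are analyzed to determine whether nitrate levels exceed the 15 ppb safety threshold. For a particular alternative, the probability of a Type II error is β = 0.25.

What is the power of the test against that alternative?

Power = 1 − β = 1 − 0.25 = 0.75.

0.75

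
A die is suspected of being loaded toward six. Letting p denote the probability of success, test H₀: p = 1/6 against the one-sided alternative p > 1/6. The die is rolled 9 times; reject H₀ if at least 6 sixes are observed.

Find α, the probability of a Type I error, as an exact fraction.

5723/5038848

Under H₀, S ~ Binomial(9, 1/6), and α = P(S ≥ 6).
Summing C(9,j)(1/6)^j(5/6)^{9−j} for j = 6,…,9 gives 5723/5038848.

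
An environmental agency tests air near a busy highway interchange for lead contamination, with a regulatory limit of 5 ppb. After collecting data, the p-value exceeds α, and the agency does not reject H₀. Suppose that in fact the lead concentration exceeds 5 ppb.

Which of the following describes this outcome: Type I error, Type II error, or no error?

The conventional null hypothesis here is that the lead concentration is at or below 5 ppb (safe).
H₀ was not rejected, but H₀ is actually false.
Failing to reject a false null hypothesis is a Type II error (false negative).

Type II error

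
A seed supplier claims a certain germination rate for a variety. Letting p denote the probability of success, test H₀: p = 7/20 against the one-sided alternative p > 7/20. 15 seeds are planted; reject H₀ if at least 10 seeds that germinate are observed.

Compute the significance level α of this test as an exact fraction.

The Type I error probability is α = P(S ≥ 10) computed under H₀, where S ~ Binomial(15, 7/20).
Summing C(15,j)(7/20)^j(13/20)^{15−j} for j = 10,…,15 gives 203869009270562307/16384000000000000000.

203869009270562307/16384000000000000000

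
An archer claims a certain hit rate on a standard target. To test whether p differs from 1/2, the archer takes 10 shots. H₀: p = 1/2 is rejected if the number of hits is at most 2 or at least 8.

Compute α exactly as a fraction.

7/64

α = P(K ≤ 2 or K ≥ 8 | p = 1/2), K ~ Binomial(10, 1/2).
By symmetry, α = 2·P(K ≤ 2) = 2·(1 + 10 + 45)/1024 = 112/1024 = 7/64.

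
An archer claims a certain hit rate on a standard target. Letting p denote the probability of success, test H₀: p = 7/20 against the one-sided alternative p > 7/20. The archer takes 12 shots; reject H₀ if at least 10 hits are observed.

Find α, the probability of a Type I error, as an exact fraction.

α = P(reject H₀ | H₀ true) = P(K ≥ 10 | p = 7/20), with K ~ Binomial(12, 7/20).
P(K ≥ 10) = Σ_{j=10}^{12} C(12,j)·(7/20)^j·(13/20)^{12-j} = 694606637291/819200000000000.

694606637291/819200000000000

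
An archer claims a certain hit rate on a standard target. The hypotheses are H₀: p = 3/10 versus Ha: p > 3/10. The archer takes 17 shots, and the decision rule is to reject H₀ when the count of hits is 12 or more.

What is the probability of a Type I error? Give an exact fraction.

32798897961633/50000000000000000

α = P(reject H₀ | H₀ true) = P(S ≥ 12 | p = 3/10), with S ~ Binomial(17, 3/10).
Summing C(17,j)(3/10)^j(7/10)^{17−j} for j = 12,…,17 gives 32798897961633/50000000000000000.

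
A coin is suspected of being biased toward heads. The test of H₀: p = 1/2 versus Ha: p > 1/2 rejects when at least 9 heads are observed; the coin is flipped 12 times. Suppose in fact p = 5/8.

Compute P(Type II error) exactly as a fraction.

49315179861/68719476736

Under the alternative p = 5/8, K ~ Binomial(12, 5/8); β is the probability the test does not reject, P(K < 9).
Summing C(12,j)·(5/8)^j·(3/8)^{12-j} for j = 0..8 gives 49315179861/68719476736.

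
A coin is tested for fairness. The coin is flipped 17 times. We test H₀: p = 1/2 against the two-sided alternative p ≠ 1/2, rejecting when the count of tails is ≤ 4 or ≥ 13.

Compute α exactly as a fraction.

Under H₀, Y ~ Binomial(17, 1/2); α is the probability of landing in either tail, P(Y ≤ 4) + P(Y ≥ 13).
Each tail has probability (1 + 17 + 136 + 680 + 2380)/131072; doubling gives α = 6428/131072 = 1607/32768.

1607/32768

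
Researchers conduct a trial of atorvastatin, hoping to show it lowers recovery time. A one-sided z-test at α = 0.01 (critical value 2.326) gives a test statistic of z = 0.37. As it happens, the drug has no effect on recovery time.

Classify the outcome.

The conventional null hypothesis is that the drug has no effect on recovery time.
Since z = 0.37 ≤ z* = 2.326, H₀ is not rejected.
H₀ is true (actually the drug has no effect on recovery time).
The decision matches the true state — no error.

No error — this is a correct decision.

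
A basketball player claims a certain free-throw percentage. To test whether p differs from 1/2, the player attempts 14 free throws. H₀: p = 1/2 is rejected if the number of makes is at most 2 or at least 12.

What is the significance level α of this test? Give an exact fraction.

Under H₀, S ~ Binomial(14, 1/2); α is the probability of landing in either tail, P(S ≤ 2) + P(S ≥ 12).
By symmetry, α = 2·P(S ≤ 2) = 2·(1 + 14 + 91)/16384 = 212/16384 = 53/4096.

53/4096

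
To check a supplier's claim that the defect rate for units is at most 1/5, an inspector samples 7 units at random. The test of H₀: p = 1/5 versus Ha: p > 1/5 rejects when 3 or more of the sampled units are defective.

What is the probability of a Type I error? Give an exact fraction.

2313/15625

α = P(reject H₀ | H₀ true) = P(Y ≥ 3 | p = 1/5), Y ~ Binomial(7, 1/5).
Via the complement, α = 1 − Σ_{j=0}^{2} C(7,j)(1/5)^j(4/5)^{7-j} = 2313/15625.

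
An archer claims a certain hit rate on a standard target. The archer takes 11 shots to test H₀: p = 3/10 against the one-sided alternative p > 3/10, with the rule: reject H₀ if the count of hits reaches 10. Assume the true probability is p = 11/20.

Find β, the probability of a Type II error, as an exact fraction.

β = P(fail to reject H₀ | Ha true) = P(X ≤ 9 | p = 11/20), X ~ Binomial(11, 11/20).
Summing C(11,j)·(11/20)^j·(9/20)^{11-j} for j = 0..9 gives 20194688329389/20480000000000.

20194688329389/20480000000000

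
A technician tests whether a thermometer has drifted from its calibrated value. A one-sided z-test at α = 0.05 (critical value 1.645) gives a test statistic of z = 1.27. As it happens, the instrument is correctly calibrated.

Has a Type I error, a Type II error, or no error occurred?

Neither — the decision is correct.

The conventional null hypothesis is that the instrument is correctly calibrated.
Since z = 1.27 ≤ z* = 1.645, H₀ is not rejected.
H₀ is true (actually the instrument is correctly calibrated).
The decision matches the true state — no error.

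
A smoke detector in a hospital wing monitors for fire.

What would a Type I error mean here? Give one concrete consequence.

With the conventional null hypothesis that there is no fire:
A Type I error is rejecting H₀ when H₀ is true.
Here that means sounding the alarm and evacuating the building when actually there is no fire.

A Type I error would mean concluding that there is a fire when in fact there is no fire. Consequence: the building is evacuated for a false alarm, disrupting work.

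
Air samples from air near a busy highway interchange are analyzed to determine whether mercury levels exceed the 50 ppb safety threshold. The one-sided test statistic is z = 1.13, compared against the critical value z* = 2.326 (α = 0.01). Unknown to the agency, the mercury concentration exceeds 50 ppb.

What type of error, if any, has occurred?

Type II error

The conventional null hypothesis is that the mercury concentration is at or below 50 ppb (safe).
Since z = 1.13 ≤ z* = 2.326, H₀ is not rejected.
H₀ is false (actually the mercury concentration exceeds 50 ppb).
Failing to reject a false H₀ is a Type II error.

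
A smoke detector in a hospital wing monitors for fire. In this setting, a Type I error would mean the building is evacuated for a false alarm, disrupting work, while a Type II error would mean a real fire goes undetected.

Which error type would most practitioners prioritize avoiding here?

The Type II consequence (a real fire goes undetected) is more severe than the Type I consequence (the building is evacuated for a false alarm, disrupting work).

Type II error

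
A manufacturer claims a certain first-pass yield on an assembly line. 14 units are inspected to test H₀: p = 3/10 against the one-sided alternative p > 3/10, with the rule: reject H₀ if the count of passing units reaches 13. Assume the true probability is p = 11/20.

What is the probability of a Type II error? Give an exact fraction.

A Type II error is failing to reject when Ha holds: with p = 11/20, β = P(K ≤ 12).
Adding the binomial probabilities P(K=0)+…+P(K=12) at p = 11/20 gives 1633670388436281453/1638400000000000000.

1633670388436281453/1638400000000000000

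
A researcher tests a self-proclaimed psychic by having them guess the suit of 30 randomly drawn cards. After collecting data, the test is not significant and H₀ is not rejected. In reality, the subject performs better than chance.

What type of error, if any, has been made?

Type II error

The conventional null hypothesis here is that the subject is guessing at random (p = 1/4).
H₀ was not rejected, but H₀ is actually false.
Failing to reject a false null hypothesis is a Type II error (false negative).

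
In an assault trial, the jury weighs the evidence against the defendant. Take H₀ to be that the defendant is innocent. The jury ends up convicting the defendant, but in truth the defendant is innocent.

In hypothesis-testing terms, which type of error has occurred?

'Convicting the defendant' corresponds to rejecting H₀.
H₀ was rejected but H₀ is true — a Type I error (false positive).

Type I error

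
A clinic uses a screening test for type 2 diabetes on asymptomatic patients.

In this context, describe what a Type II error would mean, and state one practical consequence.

A Type II error would mean concluding that the patient does not have type 2 diabetes (or at least failing to establish that the patient has type 2 diabetes) when in fact the patient has type 2 diabetes. Consequence: a patient with type 2 diabetes is told they are healthy and receives no treatment.

With the conventional null hypothesis that the patient does not have type 2 diabetes:
A Type II error is failing to reject H₀ when H₀ is false.
Here that means clearing the patient as negative when actually the patient has type 2 diabetes.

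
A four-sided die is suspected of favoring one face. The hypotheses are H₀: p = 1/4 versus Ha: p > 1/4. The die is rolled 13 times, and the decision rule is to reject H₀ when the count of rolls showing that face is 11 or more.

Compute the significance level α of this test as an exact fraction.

371/33554432

Under H₀, S ~ Binomial(13, 1/4), and α = P(S ≥ 11).
Summing C(13,j)(1/4)^j(3/4)^{13−j} for j = 11,…,13 gives 371/33554432.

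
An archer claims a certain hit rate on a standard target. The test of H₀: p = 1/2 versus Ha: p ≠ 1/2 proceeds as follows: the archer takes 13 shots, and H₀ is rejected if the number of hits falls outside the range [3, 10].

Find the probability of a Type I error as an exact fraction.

The significance level is the null-hypothesis probability of the rejection region {≤2} ∪ {≥11}.
The two tails are symmetric, so α = 2·(1 + 13 + 78)/2^13 = 184/8192 = 23/1024.

23/1024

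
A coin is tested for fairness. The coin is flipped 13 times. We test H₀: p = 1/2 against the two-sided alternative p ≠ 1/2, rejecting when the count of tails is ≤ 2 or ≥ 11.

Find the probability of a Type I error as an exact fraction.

α = P(X ≤ 2 or X ≥ 11 | p = 1/2), X ~ Binomial(13, 1/2).
The two tails are symmetric, so α = 2·(1 + 13 + 78)/2^13 = 184/8192 = 23/1024.

23/1024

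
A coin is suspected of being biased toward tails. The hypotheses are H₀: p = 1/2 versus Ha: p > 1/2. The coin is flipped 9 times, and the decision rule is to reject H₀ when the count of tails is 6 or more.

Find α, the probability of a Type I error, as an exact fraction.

65/256

The Type I error probability is α = P(S ≥ 6) computed under H₀, where S ~ Binomial(9, 1/2).
P(S ≥ 6) = [C(9,6) + C(9,7) + C(9,8) + C(9,9)] / 2^9 = (84 + 36 + 9 + 1) / 512 = 130/512 = 65/256.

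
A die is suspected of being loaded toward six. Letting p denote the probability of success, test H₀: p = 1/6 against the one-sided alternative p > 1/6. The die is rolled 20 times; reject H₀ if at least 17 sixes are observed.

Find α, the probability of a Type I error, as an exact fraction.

49117/1218719480020992

α = P(reject H₀ | H₀ true) = P(K ≥ 17 | p = 1/6), with K ~ Binomial(20, 1/6).
Summing C(20,j)(1/6)^j(5/6)^{20−j} for j = 17,…,20 gives 49117/1218719480020992.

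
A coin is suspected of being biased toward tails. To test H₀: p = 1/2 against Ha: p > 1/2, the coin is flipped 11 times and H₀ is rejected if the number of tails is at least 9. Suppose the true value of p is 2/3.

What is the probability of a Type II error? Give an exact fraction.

β = P(fail to reject H₀ | Ha true) = P(S ≤ 8 | p = 2/3), S ~ Binomial(11, 2/3).
Summing C(11,j)·(2/3)^j·(1/3)^{11-j} for j = 0..8 gives 1675/2187.

1675/2187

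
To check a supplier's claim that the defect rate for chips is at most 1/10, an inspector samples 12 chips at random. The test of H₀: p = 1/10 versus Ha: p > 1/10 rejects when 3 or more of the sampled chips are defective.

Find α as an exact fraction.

22173995549/200000000000

The significance level is the probability, assuming p = 1/10, of seeing 3 or more defectives in 12 draws.
Via the complement, α = 1 − Σ_{j=0}^{2} C(12,j)(1/10)^j(9/10)^{12-j} = 22173995549/200000000000.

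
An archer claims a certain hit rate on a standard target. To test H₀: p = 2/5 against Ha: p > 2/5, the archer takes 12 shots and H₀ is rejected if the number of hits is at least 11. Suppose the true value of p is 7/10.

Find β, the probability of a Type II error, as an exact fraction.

A Type II error is failing to reject when Ha holds: with p = 7/10, β = P(X ≤ 10).
Adding the binomial probabilities P(X=0)+…+P(X=10) at p = 7/10 gives 914974950051/1000000000000.

914974950051/1000000000000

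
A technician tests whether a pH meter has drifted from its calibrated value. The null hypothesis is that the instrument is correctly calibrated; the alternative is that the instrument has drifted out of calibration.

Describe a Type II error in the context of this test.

A Type II error is failing to reject H₀ when H₀ is false.
Here that means leaving the instrument in service when actually the instrument has drifted out of calibration.

A Type II error would mean concluding that the instrument is correctly calibrated (or at least failing to establish that the instrument has drifted out of calibration) when in fact the instrument has drifted out of calibration.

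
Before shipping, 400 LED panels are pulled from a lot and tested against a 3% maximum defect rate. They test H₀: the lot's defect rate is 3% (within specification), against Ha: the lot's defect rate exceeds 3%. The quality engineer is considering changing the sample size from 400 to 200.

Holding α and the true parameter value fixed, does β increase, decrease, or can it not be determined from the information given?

It increases.

A smaller sample increases the standard error, so the sampling distributions under H₀ and Ha overlap more.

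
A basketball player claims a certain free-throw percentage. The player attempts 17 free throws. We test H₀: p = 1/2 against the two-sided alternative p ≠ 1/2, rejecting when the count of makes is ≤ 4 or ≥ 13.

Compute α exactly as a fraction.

1607/32768

α = P(S ≤ 4 or S ≥ 13 | p = 1/2), S ~ Binomial(17, 1/2).
Each tail has probability (1 + 17 + 136 + 680 + 2380)/131072; doubling gives α = 6428/131072 = 1607/32768.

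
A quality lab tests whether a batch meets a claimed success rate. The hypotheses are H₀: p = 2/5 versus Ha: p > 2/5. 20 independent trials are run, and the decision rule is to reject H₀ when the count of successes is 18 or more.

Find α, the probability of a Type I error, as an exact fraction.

480772096/95367431640625

α = P(reject H₀ | H₀ true) = P(S ≥ 18 | p = 2/5), with S ~ Binomial(20, 2/5).
Adding the binomial terms for j = 18 through 20 with p = 2/5 yields 480772096/95367431640625.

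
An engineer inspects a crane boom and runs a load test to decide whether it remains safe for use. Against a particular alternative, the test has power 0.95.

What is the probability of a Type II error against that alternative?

Power = 1 − β, so β = 1 − 0.95 = 0.05.

0.05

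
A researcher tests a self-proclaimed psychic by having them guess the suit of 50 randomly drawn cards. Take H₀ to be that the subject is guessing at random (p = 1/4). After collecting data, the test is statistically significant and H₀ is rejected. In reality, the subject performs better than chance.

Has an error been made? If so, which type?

Neither — the decision is correct.

The test rejected a false H₀ — the decision matches the true state.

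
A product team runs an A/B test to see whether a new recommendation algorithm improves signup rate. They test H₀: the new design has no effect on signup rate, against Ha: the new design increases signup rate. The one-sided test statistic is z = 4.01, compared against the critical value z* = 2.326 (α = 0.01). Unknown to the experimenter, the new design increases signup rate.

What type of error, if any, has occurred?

No error (correct decision).

Since z = 4.01 > z* = 2.326, H₀ is rejected.
H₀ is false (actually the new design increases signup rate).
The decision matches the true state — no error.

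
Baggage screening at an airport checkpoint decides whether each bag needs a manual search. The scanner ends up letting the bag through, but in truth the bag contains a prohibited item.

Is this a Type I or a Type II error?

The null hypothesis here is that the bag contains no prohibited items.
'Letting the bag through' corresponds to failing to reject H₀.
H₀ was not rejected but H₀ is false — a Type II error (false negative).

Type II error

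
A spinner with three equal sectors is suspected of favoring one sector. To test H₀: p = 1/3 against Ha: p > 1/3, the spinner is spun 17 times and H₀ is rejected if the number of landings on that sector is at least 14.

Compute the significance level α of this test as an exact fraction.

The Type I error probability is α = P(Y ≥ 14) computed under H₀, where Y ~ Binomial(17, 1/3).
P(Y ≥ 14) = Σ_{j=14}^{17} C(17,j)·(1/3)^j·(2/3)^{17-j} = 6019/129140163.

6019/129140163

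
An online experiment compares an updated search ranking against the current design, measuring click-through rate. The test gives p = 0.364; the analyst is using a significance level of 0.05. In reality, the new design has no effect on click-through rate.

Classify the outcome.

The conventional null hypothesis is that the new design has no effect on click-through rate.
Since p = 0.364 ≥ α = 0.05, H₀ is not rejected.
H₀ is true (actually the new design has no effect on click-through rate).
The decision matches the true state — no error.

No error (correct decision).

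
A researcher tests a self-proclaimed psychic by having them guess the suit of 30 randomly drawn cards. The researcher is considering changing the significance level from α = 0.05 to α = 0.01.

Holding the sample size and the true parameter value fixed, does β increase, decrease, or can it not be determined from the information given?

It increases.

Tightening α shrinks the rejection region. When Ha holds, fewer sample outcomes clear the stricter threshold, so more fall in the acceptance region.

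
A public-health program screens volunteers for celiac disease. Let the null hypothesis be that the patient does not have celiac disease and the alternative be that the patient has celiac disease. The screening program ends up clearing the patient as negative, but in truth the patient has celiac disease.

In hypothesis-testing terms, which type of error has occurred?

Type II error

'Clearing the patient as negative' corresponds to failing to reject H₀.
H₀ was not rejected but H₀ is false — a Type II error (false negative).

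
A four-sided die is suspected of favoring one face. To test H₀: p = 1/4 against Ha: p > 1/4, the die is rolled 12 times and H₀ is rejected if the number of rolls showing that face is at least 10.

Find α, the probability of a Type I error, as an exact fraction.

631/16777216

α = P(reject H₀ | H₀ true) = P(K ≥ 10 | p = 1/4), with K ~ Binomial(12, 1/4).
Summing C(12,j)(1/4)^j(3/4)^{12−j} for j = 10,…,12 gives 631/16777216.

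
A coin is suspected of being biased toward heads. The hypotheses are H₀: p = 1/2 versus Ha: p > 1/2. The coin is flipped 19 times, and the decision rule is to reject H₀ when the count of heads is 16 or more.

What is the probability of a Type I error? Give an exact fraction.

The Type I error probability is α = P(K ≥ 16) computed under H₀, where K ~ Binomial(19, 1/2).
Summing the upper tail: (969 + 171 + 19 + 1) / 2^19 = 1160/524288 = 145/65536.

145/65536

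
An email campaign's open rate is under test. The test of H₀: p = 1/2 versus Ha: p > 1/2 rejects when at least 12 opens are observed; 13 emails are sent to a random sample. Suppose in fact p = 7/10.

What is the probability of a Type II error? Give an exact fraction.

A Type II error is failing to reject when Ha holds: with p = 7/10, β = P(S ≤ 11).
Equivalently, β = 1 − P(S ≥ 12) = 4681650394377/5000000000000.

4681650394377/5000000000000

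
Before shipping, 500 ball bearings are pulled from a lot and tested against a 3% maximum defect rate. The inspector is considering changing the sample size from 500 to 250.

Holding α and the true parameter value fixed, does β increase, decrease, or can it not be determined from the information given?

Reducing n widens both sampling distributions, so the test has less ability to distinguish Ha from H₀.

It increases.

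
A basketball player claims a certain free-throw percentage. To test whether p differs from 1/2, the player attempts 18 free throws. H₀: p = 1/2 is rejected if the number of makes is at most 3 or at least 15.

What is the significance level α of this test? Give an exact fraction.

247/32768

α = P(Y ≤ 3 or Y ≥ 15 | p = 1/2), Y ~ Binomial(18, 1/2).
By symmetry, α = 2·P(Y ≤ 3) = 2·(1 + 18 + 153 + 816)/262144 = 1976/262144 = 247/32768.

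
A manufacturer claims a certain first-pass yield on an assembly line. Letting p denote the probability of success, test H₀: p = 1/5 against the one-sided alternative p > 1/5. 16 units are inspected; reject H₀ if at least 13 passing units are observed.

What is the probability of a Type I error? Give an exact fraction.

α = P(reject H₀ | H₀ true) = P(X ≥ 13 | p = 1/5), with X ~ Binomial(16, 1/5).
P(X ≥ 13) = Σ_{j=13}^{16} C(16,j)·(1/5)^j·(4/5)^{16-j} = 1513/6103515625.

1513/6103515625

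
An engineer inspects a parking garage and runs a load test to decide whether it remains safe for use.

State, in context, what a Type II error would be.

With the conventional null hypothesis that the structure meets the required load capacity (safe):
A Type II error is failing to reject H₀ when H₀ is false.
Here that means keeping the structure open when actually the structure is structurally deficient.

A Type II error would mean concluding that the structure meets the required load capacity (safe) (or at least failing to establish that the structure is structurally deficient) when in fact the structure is structurally deficient.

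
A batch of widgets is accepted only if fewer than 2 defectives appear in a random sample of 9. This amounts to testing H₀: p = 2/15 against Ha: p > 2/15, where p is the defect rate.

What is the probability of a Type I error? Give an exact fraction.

Under H₀, S ~ Binomial(9, 2/15); the Type I error rate is P(S ≥ 2).
α = 1 − P(S ≤ 1) = 1 − 25287652351/38443359375 = 13155707024/38443359375.

13155707024/38443359375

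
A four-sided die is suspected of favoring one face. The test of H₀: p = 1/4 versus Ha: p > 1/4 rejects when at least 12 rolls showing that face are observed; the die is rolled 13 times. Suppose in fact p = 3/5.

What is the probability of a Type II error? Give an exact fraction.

A Type II error is failing to reject when Ha holds: with p = 3/5, β = P(X ≤ 11).
Equivalently, β = 1 − P(X ≥ 12) = 1205291336/1220703125.

1205291336/1220703125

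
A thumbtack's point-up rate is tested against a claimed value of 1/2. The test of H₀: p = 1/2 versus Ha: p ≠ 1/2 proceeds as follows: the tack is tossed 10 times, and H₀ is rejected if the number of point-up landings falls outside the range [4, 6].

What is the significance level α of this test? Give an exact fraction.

11/32

α = P(S ≤ 3 or S ≥ 7 | p = 1/2), S ~ Binomial(10, 1/2).
Each tail has probability (1 + 10 + 45 + 120)/1024; doubling gives α = 352/1024 = 11/32.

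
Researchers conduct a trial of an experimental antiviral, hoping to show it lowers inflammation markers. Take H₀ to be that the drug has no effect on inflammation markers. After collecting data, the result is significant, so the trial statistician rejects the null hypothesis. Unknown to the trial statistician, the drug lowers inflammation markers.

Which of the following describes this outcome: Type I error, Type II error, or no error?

Neither — the decision is correct.

The test rejected a false H₀ — the decision matches the true state.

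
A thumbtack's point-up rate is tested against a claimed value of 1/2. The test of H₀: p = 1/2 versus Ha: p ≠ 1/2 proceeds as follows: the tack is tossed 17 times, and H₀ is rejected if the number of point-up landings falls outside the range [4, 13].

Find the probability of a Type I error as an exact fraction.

α = P(X ≤ 3 or X ≥ 14 | p = 1/2), X ~ Binomial(17, 1/2).
By symmetry, α = 2·P(X ≤ 3) = 2·(1 + 17 + 136 + 680)/131072 = 1668/131072 = 417/32768.

417/32768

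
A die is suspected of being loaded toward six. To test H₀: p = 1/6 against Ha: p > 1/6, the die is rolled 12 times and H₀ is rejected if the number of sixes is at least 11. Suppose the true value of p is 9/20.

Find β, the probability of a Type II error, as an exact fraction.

A Type II error is failing to reject when Ha holds: with p = 9/20, β = P(K ≤ 10).
Adding the binomial probabilities P(K=0)+…+P(K=10) at p = 9/20 gives 4091575270595131/4096000000000000.

4091575270595131/4096000000000000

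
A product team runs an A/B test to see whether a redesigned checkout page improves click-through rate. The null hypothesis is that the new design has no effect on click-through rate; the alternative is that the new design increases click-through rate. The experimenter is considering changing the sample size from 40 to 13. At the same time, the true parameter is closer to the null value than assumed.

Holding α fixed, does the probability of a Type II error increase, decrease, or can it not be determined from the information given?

With less data the test statistic is noisier; under Ha, more outcomes land inside the acceptance region. A smaller true effect puts the Ha sampling distribution closer to H₀, so more of it falls in the non-rejection region. Both changes push β in the same direction.

It increases.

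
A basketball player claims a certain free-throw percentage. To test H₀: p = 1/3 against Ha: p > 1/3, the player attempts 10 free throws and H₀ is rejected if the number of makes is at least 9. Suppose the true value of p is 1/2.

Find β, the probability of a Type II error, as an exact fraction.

1013/1024

Under the alternative p = 1/2, S ~ Binomial(10, 1/2); β is the probability the test does not reject, P(S < 9).
Adding the binomial probabilities P(S=0)+…+P(S=8) at p = 1/2 gives 1013/1024.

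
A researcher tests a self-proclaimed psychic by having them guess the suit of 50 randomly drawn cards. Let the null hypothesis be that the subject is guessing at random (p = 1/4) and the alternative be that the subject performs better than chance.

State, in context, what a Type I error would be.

A Type I error would mean concluding that the subject performs better than chance when in fact the subject is guessing at random (p = 1/4).

A Type I error is rejecting H₀ when H₀ is true.
Here that means concluding the subject has some ability beyond chance when actually the subject is guessing at random (p = 1/4).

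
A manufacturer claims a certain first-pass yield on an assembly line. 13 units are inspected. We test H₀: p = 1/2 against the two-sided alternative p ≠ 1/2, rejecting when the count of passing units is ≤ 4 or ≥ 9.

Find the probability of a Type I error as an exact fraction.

1093/4096

α = P(K ≤ 4 or K ≥ 9 | p = 1/2), K ~ Binomial(13, 1/2).
The two tails are symmetric, so α = 2·(1 + 13 + 78 + 286 + 715)/2^13 = 2186/8192 = 1093/4096.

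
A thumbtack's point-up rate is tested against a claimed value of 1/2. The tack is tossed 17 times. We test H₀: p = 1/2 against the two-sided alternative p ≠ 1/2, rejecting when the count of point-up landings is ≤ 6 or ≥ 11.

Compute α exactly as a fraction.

The significance level is the null-hypothesis probability of the rejection region {≤6} ∪ {≥11}.
The two tails are symmetric, so α = 2·(1 + 17 + 136 + 680 + 2380 + 6188 + 12376)/2^17 = 43556/131072 = 10889/32768.

10889/32768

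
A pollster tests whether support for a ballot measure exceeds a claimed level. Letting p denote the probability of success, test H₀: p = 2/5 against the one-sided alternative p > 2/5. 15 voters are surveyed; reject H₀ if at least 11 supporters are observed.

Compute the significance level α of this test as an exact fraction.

The Type I error probability is α = P(S ≥ 11) computed under H₀, where S ~ Binomial(15, 2/5).
Summing C(15,j)(2/5)^j(3/5)^{15−j} for j = 11,…,15 gives 285267968/30517578125.

285267968/30517578125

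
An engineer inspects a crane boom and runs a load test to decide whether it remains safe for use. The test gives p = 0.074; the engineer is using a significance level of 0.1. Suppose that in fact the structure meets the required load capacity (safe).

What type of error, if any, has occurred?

Type I error

The conventional null hypothesis is that the structure meets the required load capacity (safe).
Since p = 0.074 < α = 0.1, H₀ is rejected.
H₀ is true (actually the structure meets the required load capacity (safe)).
Rejecting a true H₀ is a Type I error.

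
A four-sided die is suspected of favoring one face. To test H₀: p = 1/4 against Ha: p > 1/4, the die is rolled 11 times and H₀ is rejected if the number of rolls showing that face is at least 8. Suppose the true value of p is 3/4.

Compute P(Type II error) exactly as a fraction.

150311/524288

Under the alternative p = 3/4, Y ~ Binomial(11, 3/4); β is the probability the test does not reject, P(Y < 8).
Summing C(11,j)·(3/4)^j·(1/4)^{11-j} for j = 0..7 gives 150311/524288.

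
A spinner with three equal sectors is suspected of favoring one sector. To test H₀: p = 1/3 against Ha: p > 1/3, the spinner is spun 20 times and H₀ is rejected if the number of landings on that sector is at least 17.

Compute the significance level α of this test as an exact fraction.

α = P(reject H₀ | H₀ true) = P(K ≥ 17 | p = 1/3), with K ~ Binomial(20, 1/3).
Summing C(20,j)(1/3)^j(2/3)^{20−j} for j = 17,…,20 gives 3307/1162261467.

3307/1162261467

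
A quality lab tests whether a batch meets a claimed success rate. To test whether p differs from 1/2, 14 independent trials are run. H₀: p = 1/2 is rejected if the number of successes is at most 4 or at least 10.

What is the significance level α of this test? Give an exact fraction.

1471/8192

The significance level is the null-hypothesis probability of the rejection region {≤4} ∪ {≥10}.
By symmetry, α = 2·P(X ≤ 4) = 2·(1 + 14 + 91 + 364 + 1001)/16384 = 2942/16384 = 1471/8192.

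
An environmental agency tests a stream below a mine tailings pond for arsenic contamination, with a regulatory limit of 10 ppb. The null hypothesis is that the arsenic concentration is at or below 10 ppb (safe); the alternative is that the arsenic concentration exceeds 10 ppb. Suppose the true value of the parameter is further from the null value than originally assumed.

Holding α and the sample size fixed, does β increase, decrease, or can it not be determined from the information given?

The further the true parameter sits from the null value, the more of the Ha sampling distribution falls in the rejection region.

It decreases.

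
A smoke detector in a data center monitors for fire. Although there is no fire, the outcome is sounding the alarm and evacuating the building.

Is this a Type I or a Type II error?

The null hypothesis here is that there is no fire.
'Sounding the alarm and evacuating the building' corresponds to rejecting H₀.
H₀ was rejected but H₀ is true — a Type I error (false positive).

Type I error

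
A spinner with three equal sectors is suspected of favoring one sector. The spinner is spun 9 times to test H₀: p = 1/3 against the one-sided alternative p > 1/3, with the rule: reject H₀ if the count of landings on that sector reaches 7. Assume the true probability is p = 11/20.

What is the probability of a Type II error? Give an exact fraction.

54431799039/64000000000

Under the alternative p = 11/20, S ~ Binomial(9, 11/20); β is the probability the test does not reject, P(S < 7).
Summing C(9,j)·(11/20)^j·(9/20)^{9-j} for j = 0..6 gives 54431799039/64000000000.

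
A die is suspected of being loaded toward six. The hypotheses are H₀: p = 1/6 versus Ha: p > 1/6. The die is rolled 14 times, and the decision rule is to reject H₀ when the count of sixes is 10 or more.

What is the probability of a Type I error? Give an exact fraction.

Under H₀, S ~ Binomial(14, 1/6), and α = P(S ≥ 10).
Summing C(14,j)(1/6)^j(5/6)^{14−j} for j = 10,…,14 gives 673471/78364164096.

673471/78364164096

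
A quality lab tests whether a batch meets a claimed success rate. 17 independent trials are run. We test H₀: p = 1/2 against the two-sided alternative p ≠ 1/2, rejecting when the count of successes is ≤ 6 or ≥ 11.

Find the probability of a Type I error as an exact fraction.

α = P(X ≤ 6 or X ≥ 11 | p = 1/2), X ~ Binomial(17, 1/2).
Each tail has probability (1 + 17 + 136 + 680 + 2380 + 6188 + 12376)/131072; doubling gives α = 43556/131072 = 10889/32768.

10889/32768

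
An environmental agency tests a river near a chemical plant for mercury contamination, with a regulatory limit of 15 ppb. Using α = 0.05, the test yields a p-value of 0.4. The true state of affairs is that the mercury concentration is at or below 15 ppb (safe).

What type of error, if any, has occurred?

The conventional null hypothesis is that the mercury concentration is at or below 15 ppb (safe).
Since p = 0.4 ≥ α = 0.05, H₀ is not rejected.
H₀ is true (actually the mercury concentration is at or below 15 ppb (safe)).
The decision matches the true state — no error.

No error — this is a correct decision.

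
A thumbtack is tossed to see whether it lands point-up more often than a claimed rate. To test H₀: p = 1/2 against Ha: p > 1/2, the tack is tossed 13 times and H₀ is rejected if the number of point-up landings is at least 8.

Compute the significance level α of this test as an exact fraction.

595/2048

α = P(reject H₀ | H₀ true) = P(X ≥ 8 | p = 1/2), with X ~ Binomial(13, 1/2).
P(X ≥ 8) = [C(13,8) + C(13,9) + C(13,10) + C(13,11) + C(13,12) + C(13,13)] / 2^13 = (1287 + 715 + 286 + 78 + 13 + 1) / 8192 = 2380/8192 = 595/2048.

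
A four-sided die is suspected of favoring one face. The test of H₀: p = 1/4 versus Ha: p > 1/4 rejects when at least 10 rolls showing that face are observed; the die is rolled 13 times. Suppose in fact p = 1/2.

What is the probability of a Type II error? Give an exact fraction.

A Type II error is failing to reject when Ha holds: with p = 1/2, β = P(X ≤ 9).
Summing C(13,j)·(1/2)^j·(1/2)^{13-j} for j = 0..9 gives 3907/4096.

3907/4096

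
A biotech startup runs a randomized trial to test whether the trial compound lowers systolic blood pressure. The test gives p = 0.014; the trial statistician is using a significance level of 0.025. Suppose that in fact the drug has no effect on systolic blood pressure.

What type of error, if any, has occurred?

The conventional null hypothesis is that the drug has no effect on systolic blood pressure.
Since p = 0.014 < α = 0.025, H₀ is rejected.
H₀ is true (actually the drug has no effect on systolic blood pressure).
Rejecting a true H₀ is a Type I error.

Type I error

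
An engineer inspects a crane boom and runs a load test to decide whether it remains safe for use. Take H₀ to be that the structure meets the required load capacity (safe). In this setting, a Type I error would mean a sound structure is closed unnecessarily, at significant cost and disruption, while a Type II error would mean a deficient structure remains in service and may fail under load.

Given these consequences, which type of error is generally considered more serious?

The Type II consequence (a deficient structure remains in service and may fail under load) is more severe than the Type I consequence (a sound structure is closed unnecessarily, at significant cost and disruption).

Type II error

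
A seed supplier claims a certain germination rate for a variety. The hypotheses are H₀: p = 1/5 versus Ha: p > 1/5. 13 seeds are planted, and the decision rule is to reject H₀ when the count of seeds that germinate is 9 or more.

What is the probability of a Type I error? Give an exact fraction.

40529/244140625

The Type I error probability is α = P(S ≥ 9) computed under H₀, where S ~ Binomial(13, 1/5).
P(S ≥ 9) = Σ_{j=9}^{13} C(13,j)·(1/5)^j·(4/5)^{13-j} = 40529/244140625.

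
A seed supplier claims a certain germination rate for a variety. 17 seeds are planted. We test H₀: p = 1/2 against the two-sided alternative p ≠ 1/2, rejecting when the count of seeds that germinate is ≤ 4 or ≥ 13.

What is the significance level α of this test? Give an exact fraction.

α = P(S ≤ 4 or S ≥ 13 | p = 1/2), S ~ Binomial(17, 1/2).
Each tail has probability (1 + 17 + 136 + 680 + 2380)/131072; doubling gives α = 6428/131072 = 1607/32768.

1607/32768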